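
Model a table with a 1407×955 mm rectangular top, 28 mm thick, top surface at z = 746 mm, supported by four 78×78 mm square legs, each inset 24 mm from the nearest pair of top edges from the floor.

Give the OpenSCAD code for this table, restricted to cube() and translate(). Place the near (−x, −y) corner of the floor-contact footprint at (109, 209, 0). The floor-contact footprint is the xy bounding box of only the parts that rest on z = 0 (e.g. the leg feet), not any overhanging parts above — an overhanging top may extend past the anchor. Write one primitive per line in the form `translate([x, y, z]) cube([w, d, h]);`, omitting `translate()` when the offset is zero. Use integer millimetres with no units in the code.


// leg_h = 746 - 28 = 718
translate([85, 185, 718]) cube([1407, 955, 28]);
translate([109, 209, 0]) cube([78, 78, 718]);
translate([1390, 209, 0]) cube([78, 78, 718]);
translate([109, 1038, 0]) cube([78, 78, 718]);
translate([1390, 1038, 0]) cube([78, 78, 718]);


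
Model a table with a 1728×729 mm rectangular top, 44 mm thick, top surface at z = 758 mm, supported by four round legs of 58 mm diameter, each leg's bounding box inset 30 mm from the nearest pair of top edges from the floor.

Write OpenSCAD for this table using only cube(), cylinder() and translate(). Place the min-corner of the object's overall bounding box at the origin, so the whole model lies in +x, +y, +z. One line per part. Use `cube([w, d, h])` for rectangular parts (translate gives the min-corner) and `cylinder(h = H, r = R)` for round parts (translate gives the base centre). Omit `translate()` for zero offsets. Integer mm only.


// leg_h = 758 - 44 = 714
translate([0, 0, 714]) cube([1728, 729, 44]);
translate([59, 59, 0]) cylinder(h = 714, r = 29);
translate([1669, 59, 0]) cylinder(h = 714, r = 29);
translate([59, 670, 0]) cylinder(h = 714, r = 29);
translate([1669, 670, 0]) cylinder(h = 714, r = 29);


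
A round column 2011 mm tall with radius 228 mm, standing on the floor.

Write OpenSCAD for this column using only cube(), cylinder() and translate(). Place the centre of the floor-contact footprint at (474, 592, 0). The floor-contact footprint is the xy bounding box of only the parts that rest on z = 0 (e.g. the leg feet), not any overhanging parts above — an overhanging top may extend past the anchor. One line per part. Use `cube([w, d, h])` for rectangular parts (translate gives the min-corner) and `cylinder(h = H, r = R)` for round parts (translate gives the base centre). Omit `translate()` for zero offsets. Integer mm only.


translate([474, 592, 0]) cylinder(h = 2011, r = 228);


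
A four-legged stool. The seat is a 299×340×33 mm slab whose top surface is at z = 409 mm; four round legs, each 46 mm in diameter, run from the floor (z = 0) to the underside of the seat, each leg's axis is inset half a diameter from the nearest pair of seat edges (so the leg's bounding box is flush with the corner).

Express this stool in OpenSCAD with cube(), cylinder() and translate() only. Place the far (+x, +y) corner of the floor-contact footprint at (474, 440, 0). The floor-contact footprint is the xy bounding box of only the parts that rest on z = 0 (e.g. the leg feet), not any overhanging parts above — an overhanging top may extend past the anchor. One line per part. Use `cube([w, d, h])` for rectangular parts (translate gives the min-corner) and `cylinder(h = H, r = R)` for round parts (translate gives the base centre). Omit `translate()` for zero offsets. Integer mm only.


// leg_h = 409 - 33 = 376
translate([175, 100, 376]) cube([299, 340, 33]);
translate([198, 123, 0]) cylinder(h = 376, r = 23);
translate([451, 123, 0]) cylinder(h = 376, r = 23);
translate([198, 417, 0]) cylinder(h = 376, r = 23);
translate([451, 417, 0]) cylinder(h = 376, r = 23);


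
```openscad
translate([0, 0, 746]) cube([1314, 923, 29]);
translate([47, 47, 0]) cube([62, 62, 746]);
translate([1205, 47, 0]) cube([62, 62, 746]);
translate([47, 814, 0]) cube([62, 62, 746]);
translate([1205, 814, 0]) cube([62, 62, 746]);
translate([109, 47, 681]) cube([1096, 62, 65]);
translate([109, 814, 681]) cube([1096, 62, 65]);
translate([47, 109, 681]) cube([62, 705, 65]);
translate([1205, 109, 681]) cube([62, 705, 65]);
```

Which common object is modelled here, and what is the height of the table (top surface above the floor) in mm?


A table. The table height is 775 mm.

A 1314×923×29 slab sits at z = 746 on four 62 mm square posts — a table. The top surface is at 746 + 29 = 775 mm.


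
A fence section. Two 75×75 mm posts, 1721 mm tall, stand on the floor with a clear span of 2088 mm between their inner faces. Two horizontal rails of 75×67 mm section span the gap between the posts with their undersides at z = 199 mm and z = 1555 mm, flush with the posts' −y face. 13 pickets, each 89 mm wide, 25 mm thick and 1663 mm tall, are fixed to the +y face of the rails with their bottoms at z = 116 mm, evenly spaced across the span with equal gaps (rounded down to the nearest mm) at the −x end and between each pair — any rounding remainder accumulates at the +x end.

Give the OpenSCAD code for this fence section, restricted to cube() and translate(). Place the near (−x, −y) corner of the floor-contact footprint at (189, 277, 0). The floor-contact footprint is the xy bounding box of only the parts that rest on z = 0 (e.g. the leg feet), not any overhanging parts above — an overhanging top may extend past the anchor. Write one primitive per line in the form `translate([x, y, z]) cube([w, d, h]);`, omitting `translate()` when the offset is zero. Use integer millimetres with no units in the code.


translate([189, 277, 0]) cube([75, 75, 1721]);
translate([2352, 277, 0]) cube([75, 75, 1721]);
translate([264, 277, 199]) cube([2088, 75, 67]);
translate([264, 277, 1555]) cube([2088, 75, 67]);
translate([330, 352, 116]) cube([89, 25, 1663]);
translate([485, 352, 116]) cube([89, 25, 1663]);
translate([640, 352, 116]) cube([89, 25, 1663]);
translate([795, 352, 116]) cube([89, 25, 1663]);
translate([950, 352, 116]) cube([89, 25, 1663]);
translate([1105, 352, 116]) cube([89, 25, 1663]);
translate([1260, 352, 116]) cube([89, 25, 1663]);
translate([1415, 352, 116]) cube([89, 25, 1663]);
translate([1570, 352, 116]) cube([89, 25, 1663]);
translate([1725, 352, 116]) cube([89, 25, 1663]);
translate([1880, 352, 116]) cube([89, 25, 1663]);
translate([2035, 352, 116]) cube([89, 25, 1663]);
translate([2190, 352, 116]) cube([89, 25, 1663]);


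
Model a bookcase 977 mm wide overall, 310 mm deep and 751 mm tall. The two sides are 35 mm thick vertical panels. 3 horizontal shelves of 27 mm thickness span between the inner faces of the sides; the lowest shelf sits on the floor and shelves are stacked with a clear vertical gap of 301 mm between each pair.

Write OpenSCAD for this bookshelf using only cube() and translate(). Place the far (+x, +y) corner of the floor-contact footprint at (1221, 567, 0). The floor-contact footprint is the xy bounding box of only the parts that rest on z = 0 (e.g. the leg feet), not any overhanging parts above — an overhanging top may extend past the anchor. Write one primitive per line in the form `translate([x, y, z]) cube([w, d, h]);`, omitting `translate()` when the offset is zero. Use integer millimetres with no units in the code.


translate([244, 257, 0]) cube([35, 310, 751]);
translate([1186, 257, 0]) cube([35, 310, 751]);
translate([279, 257, 0]) cube([907, 310, 27]);
translate([279, 257, 328]) cube([907, 310, 27]);
translate([279, 257, 656]) cube([907, 310, 27]);


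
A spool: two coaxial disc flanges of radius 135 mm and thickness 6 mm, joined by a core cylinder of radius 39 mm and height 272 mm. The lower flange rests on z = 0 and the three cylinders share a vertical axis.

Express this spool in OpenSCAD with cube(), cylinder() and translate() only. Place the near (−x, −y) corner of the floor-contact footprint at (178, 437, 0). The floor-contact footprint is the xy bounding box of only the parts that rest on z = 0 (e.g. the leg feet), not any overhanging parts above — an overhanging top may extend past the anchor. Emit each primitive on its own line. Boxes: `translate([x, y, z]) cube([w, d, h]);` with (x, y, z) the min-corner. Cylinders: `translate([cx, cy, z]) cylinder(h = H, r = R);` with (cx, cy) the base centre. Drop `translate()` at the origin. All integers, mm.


translate([313, 572, 0]) cylinder(h = 6, r = 135);
translate([313, 572, 6]) cylinder(h = 272, r = 39);
translate([313, 572, 278]) cylinder(h = 6, r = 135);


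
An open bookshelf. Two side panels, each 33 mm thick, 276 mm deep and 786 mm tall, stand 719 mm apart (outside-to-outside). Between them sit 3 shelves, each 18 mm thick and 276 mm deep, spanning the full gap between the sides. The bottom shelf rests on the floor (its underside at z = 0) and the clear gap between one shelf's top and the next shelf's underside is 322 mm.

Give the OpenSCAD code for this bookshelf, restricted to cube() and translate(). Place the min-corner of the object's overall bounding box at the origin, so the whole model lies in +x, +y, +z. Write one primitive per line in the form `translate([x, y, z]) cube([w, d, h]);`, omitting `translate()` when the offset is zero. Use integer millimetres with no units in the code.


cube([33, 276, 786]);
translate([686, 0, 0]) cube([33, 276, 786]);
translate([33, 0, 0]) cube([653, 276, 18]);
translate([33, 0, 340]) cube([653, 276, 18]);
translate([33, 0, 680]) cube([653, 276, 18]);


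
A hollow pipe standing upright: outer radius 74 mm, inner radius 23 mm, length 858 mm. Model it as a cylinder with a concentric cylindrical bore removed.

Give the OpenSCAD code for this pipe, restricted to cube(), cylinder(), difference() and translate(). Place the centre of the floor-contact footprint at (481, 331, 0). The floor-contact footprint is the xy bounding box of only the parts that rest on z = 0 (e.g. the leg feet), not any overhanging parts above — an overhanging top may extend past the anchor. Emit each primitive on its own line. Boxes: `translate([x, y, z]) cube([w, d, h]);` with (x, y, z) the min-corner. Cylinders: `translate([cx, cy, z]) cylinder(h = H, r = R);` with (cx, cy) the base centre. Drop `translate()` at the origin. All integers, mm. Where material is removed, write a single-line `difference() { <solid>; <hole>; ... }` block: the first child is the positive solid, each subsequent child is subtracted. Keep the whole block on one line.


difference() { translate([481, 331, 0]) cylinder(h = 858, r = 74); translate([481, 331, 0]) cylinder(h = 858, r = 23); }


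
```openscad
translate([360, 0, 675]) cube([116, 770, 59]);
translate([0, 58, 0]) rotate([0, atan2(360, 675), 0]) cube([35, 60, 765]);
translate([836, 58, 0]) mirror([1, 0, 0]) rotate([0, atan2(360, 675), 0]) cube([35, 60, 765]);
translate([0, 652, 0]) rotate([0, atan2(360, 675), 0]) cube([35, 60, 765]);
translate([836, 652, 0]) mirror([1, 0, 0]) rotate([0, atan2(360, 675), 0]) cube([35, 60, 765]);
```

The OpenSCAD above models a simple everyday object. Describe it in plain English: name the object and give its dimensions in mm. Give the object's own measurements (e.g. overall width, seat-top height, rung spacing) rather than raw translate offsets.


A sawhorse. A 116×770×59 mm beam (x, y, z) sits on two A-frame leg pairs. Each pair is two raked legs of 35×60 mm section (60 mm along y) splaying symmetrically in x. Each leg rises 675 mm vertically over 360 mm of horizontal reach and is 765 mm long along its own axis. Every leg's outer bottom edge rests on the floor and its outer top edge meets a bottom edge of the beam — the left legs (tilting toward +x) meet the beam's −x bottom edge, the right legs (their mirror images, tilting toward −x) meet its +x bottom edge — so the leg tops tuck under the beam, the beam's underside is 675 mm above the floor, and the feet are 836 mm apart outside-to-outside with the beam centred between them. The two leg pairs are set in 58 mm from either end of the beam.


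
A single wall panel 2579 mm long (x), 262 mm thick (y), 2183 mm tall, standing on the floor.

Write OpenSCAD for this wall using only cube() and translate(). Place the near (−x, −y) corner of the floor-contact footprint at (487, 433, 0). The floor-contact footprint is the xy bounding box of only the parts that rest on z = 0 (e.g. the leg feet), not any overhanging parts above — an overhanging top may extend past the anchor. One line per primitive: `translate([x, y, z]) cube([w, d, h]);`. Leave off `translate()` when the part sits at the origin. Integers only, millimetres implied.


translate([487, 433, 0]) cube([2579, 262, 2183]);


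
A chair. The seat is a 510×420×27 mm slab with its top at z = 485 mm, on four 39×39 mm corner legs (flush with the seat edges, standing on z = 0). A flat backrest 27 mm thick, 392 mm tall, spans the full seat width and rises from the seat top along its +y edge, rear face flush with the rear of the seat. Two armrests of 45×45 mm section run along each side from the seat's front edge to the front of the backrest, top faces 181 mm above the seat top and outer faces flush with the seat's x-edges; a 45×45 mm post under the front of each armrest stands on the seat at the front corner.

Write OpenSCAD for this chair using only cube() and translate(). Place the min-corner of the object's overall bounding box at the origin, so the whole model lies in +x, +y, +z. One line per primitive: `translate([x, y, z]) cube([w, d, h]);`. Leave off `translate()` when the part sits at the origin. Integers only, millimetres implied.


translate([0, 0, 458]) cube([510, 420, 27]);
cube([39, 39, 458]);
translate([471, 0, 0]) cube([39, 39, 458]);
translate([0, 381, 0]) cube([39, 39, 458]);
translate([471, 381, 0]) cube([39, 39, 458]);
translate([0, 393, 485]) cube([510, 27, 392]);
translate([0, 0, 621]) cube([45, 393, 45]);
translate([465, 0, 621]) cube([45, 393, 45]);
translate([0, 0, 485]) cube([45, 45, 136]);
translate([465, 0, 485]) cube([45, 45, 136]);


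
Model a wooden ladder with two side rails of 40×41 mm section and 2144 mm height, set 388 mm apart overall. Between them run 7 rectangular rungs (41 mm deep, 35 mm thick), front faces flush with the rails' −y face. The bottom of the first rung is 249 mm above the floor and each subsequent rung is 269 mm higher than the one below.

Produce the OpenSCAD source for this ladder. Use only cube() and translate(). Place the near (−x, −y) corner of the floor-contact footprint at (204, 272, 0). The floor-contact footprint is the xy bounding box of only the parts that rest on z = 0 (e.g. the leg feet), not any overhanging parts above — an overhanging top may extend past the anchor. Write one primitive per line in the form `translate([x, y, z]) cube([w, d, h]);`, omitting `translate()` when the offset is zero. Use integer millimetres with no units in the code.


// rung span = 388 - 2*40 = 308
// rung[k] z = 249 + k*269
translate([204, 272, 0]) cube([40, 41, 2144]);
translate([552, 272, 0]) cube([40, 41, 2144]);
translate([244, 272, 249]) cube([308, 41, 35]);
translate([244, 272, 518]) cube([308, 41, 35]);
translate([244, 272, 787]) cube([308, 41, 35]);
translate([244, 272, 1056]) cube([308, 41, 35]);
translate([244, 272, 1325]) cube([308, 41, 35]);
translate([244, 272, 1594]) cube([308, 41, 35]);
translate([244, 272, 1863]) cube([308, 41, 35]);


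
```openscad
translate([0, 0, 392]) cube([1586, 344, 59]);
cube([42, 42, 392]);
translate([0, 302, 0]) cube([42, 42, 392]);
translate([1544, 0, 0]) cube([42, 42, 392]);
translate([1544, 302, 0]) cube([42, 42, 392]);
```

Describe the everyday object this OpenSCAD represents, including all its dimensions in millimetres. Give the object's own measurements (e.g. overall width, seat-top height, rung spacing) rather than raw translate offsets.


A bench: a 1586×344 mm seat slab, 59 mm thick, top at z = 451 mm, on four 42×42 mm square legs flush with the seat corners and standing on z = 0.


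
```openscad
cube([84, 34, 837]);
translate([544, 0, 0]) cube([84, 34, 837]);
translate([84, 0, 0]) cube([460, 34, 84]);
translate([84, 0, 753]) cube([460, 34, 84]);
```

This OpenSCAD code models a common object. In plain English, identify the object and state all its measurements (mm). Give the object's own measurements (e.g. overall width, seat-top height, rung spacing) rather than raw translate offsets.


A rectangular picture frame lying in the x–z plane (depth along y). The opening is 460 mm wide (x) by 669 mm tall (z), surrounded by a border 84 mm wide on all four sides. The frame is 34 mm deep and is made of two full-height vertical stiles with two horizontal rails fitted between them.


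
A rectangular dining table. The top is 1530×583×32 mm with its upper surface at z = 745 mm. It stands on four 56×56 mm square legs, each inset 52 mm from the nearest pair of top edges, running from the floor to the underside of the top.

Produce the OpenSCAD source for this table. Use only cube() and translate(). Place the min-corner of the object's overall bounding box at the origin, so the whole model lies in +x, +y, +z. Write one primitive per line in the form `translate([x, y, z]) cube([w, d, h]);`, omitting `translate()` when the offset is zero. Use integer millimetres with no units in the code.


translate([0, 0, 713]) cube([1530, 583, 32]);
translate([52, 52, 0]) cube([56, 56, 713]);
translate([1422, 52, 0]) cube([56, 56, 713]);
translate([52, 475, 0]) cube([56, 56, 713]);
translate([1422, 475, 0]) cube([56, 56, 713]);


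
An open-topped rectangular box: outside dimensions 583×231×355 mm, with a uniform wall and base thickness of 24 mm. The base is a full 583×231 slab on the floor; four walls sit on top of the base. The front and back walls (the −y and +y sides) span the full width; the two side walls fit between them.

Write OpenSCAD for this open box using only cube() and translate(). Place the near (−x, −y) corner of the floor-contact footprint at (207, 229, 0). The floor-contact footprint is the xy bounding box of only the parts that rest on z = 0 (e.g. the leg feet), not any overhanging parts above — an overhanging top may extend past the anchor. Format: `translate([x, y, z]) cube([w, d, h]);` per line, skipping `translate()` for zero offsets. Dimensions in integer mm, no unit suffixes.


translate([207, 229, 0]) cube([583, 231, 24]);
translate([207, 229, 24]) cube([583, 24, 331]);
translate([207, 436, 24]) cube([583, 24, 331]);
translate([207, 253, 24]) cube([24, 183, 331]);
translate([766, 253, 24]) cube([24, 183, 331]);


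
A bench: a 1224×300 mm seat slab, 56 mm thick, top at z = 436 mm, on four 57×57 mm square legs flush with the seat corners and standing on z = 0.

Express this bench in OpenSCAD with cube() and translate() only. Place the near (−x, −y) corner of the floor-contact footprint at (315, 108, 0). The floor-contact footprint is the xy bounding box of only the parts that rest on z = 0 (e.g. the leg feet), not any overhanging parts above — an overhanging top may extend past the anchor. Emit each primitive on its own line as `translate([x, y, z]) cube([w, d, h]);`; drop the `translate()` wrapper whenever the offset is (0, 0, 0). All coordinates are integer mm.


translate([315, 108, 380]) cube([1224, 300, 56]);
translate([315, 108, 0]) cube([57, 57, 380]);
translate([315, 351, 0]) cube([57, 57, 380]);
translate([1482, 108, 0]) cube([57, 57, 380]);
translate([1482, 351, 0]) cube([57, 57, 380]);


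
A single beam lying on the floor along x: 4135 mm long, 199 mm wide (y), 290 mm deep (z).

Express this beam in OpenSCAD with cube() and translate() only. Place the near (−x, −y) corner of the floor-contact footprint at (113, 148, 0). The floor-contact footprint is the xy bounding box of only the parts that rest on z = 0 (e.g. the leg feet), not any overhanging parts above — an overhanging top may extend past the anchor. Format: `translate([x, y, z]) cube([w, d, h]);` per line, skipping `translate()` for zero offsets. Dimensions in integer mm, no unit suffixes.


translate([113, 148, 0]) cube([4135, 199, 290]);


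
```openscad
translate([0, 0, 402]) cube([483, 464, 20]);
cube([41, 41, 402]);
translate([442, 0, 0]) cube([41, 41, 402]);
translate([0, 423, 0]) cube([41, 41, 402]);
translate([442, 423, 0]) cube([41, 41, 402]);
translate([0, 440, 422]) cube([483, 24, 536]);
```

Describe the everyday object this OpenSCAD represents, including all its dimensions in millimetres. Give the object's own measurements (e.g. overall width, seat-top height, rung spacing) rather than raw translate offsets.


A chair. The seat is a 483×464×20 mm slab with its top at z = 422 mm, on four 41×41 mm corner legs (flush with the seat edges, standing on z = 0). A flat backrest 24 mm thick, 536 mm tall, spans the full seat width and rises from the seat top along its +y edge, rear face flush with the rear of the seat.


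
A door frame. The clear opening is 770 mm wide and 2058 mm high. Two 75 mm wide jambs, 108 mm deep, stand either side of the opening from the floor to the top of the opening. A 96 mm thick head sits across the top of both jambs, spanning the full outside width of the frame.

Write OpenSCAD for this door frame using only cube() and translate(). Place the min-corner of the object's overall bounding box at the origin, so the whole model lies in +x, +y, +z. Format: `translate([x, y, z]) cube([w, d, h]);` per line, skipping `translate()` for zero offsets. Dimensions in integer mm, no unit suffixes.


cube([75, 108, 2058]);
translate([845, 0, 0]) cube([75, 108, 2058]);
translate([0, 0, 2058]) cube([920, 108, 96]);


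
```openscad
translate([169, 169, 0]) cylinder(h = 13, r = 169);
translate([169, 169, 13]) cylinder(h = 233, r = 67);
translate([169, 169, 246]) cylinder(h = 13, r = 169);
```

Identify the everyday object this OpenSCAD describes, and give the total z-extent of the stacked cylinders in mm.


A spool. The overall height is 259 mm.

Three coaxial cylinders, large–small–large — a spool. Two 13 mm flanges and a 233 mm core give 13 + 233 + 13 = 259 mm.


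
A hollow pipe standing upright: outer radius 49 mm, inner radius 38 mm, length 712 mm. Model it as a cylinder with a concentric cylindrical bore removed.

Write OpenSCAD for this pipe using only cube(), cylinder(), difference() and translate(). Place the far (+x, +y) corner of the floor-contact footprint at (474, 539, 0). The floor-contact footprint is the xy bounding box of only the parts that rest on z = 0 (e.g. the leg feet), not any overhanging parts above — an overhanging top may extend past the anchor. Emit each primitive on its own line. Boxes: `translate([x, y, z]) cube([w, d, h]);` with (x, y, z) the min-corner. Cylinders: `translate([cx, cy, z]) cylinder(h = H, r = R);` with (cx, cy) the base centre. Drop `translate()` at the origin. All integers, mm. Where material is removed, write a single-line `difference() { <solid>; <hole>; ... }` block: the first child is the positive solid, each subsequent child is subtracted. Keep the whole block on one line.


difference() { translate([425, 490, 0]) cylinder(h = 712, r = 49); translate([425, 490, 0]) cylinder(h = 712, r = 38); }


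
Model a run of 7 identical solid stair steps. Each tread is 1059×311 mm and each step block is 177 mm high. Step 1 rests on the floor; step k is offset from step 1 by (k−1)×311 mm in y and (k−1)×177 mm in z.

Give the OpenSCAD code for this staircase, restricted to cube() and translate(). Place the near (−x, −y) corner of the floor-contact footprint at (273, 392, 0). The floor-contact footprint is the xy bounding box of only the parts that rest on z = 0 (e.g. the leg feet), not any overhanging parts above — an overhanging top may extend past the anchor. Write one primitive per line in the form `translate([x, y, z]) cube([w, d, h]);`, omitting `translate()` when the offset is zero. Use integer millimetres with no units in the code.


translate([273, 392, 0]) cube([1059, 311, 177]);
translate([273, 703, 177]) cube([1059, 311, 177]);
translate([273, 1014, 354]) cube([1059, 311, 177]);
translate([273, 1325, 531]) cube([1059, 311, 177]);
translate([273, 1636, 708]) cube([1059, 311, 177]);
translate([273, 1947, 885]) cube([1059, 311, 177]);
translate([273, 2258, 1062]) cube([1059, 311, 177]);


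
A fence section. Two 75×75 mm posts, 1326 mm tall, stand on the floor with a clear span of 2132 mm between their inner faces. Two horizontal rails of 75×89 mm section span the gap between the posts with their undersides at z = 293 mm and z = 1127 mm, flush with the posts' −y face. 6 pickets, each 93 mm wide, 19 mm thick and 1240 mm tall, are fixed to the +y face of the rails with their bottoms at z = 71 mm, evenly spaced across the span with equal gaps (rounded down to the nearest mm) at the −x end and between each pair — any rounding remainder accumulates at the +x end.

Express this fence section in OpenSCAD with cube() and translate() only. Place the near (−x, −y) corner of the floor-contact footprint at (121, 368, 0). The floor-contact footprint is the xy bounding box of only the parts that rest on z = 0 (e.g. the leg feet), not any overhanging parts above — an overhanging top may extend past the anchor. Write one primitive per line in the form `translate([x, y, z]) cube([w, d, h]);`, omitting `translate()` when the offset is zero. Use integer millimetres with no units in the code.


translate([121, 368, 0]) cube([75, 75, 1326]);
translate([2328, 368, 0]) cube([75, 75, 1326]);
translate([196, 368, 293]) cube([2132, 75, 89]);
translate([196, 368, 1127]) cube([2132, 75, 89]);
translate([420, 443, 71]) cube([93, 19, 1240]);
translate([737, 443, 71]) cube([93, 19, 1240]);
translate([1054, 443, 71]) cube([93, 19, 1240]);
translate([1371, 443, 71]) cube([93, 19, 1240]);
translate([1688, 443, 71]) cube([93, 19, 1240]);
translate([2005, 443, 71]) cube([93, 19, 1240]);


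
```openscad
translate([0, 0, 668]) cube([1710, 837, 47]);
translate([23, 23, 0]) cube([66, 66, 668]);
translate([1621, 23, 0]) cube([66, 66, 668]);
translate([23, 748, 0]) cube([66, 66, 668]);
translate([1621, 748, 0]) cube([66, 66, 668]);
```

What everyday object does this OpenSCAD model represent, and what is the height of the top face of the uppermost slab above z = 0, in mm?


A table. The table height is 715 mm.

A 1710×837×47 slab sits at z = 668 on four 66 mm square posts — a table. The top surface is at 668 + 47 = 715 mm.


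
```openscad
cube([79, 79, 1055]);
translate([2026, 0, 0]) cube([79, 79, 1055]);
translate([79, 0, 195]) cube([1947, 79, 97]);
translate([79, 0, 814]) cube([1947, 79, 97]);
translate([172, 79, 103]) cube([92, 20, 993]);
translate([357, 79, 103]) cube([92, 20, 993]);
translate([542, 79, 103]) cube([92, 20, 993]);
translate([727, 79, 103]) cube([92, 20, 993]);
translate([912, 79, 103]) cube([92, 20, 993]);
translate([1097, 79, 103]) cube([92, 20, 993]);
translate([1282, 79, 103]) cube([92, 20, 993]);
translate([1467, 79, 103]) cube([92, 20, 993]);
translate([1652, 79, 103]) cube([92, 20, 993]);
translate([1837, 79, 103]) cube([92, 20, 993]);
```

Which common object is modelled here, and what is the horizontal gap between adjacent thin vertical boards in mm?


A fence section. The picket gap is 93 mm.

Two posts, two rails, 10 pickets — a fence section. Span 1947 mm holds 10 pickets of 92 mm with 11 equal gaps: ⌊(1947 − 10·92) / 11⌋ = 93 mm.


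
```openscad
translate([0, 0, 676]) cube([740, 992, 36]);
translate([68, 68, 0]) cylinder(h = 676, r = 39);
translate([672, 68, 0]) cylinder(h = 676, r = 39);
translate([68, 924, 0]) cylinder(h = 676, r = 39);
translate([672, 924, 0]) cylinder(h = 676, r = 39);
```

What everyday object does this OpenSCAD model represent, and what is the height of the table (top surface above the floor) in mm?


A table. The table height is 712 mm.

A 740×992×36 slab sits at z = 676 on four Ø78 mm round legs — a table. The top surface is at 676 + 36 = 712 mm.


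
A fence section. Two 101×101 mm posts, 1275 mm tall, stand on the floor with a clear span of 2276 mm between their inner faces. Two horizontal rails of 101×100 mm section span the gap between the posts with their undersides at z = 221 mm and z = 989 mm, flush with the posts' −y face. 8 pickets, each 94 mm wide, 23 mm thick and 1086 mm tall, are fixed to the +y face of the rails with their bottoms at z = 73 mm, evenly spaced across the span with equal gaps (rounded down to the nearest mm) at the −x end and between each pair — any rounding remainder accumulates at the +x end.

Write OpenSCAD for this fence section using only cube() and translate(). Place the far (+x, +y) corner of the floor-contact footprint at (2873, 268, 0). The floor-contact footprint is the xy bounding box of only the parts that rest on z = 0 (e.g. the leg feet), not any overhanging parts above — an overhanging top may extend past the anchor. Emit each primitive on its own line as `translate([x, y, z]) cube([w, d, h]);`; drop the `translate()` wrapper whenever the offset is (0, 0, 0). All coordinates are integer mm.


translate([395, 167, 0]) cube([101, 101, 1275]);
translate([2772, 167, 0]) cube([101, 101, 1275]);
translate([496, 167, 221]) cube([2276, 101, 100]);
translate([496, 167, 989]) cube([2276, 101, 100]);
translate([665, 268, 73]) cube([94, 23, 1086]);
translate([928, 268, 73]) cube([94, 23, 1086]);
translate([1191, 268, 73]) cube([94, 23, 1086]);
translate([1454, 268, 73]) cube([94, 23, 1086]);
translate([1717, 268, 73]) cube([94, 23, 1086]);
translate([1980, 268, 73]) cube([94, 23, 1086]);
translate([2243, 268, 73]) cube([94, 23, 1086]);
translate([2506, 268, 73]) cube([94, 23, 1086]);


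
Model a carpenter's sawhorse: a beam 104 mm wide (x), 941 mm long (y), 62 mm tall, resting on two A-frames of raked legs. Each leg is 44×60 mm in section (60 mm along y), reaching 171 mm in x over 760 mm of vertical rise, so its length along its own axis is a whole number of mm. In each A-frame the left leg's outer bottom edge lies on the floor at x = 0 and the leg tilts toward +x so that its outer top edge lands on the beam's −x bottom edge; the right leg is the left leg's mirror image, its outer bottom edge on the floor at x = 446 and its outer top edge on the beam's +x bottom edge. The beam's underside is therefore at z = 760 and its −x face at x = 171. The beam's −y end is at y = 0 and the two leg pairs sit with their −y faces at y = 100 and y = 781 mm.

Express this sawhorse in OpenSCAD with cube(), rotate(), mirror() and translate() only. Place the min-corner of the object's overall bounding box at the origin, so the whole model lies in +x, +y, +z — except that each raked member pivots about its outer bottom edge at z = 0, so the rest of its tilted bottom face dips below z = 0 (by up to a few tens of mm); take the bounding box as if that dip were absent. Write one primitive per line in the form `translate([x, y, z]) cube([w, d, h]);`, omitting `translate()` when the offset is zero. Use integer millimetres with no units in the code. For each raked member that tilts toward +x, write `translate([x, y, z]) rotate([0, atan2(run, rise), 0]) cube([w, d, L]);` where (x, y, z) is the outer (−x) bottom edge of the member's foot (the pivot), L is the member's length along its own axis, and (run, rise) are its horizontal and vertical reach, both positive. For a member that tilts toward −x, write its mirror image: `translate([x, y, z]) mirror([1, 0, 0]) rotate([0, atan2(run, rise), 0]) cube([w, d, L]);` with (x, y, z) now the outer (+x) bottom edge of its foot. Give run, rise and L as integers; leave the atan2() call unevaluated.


translate([171, 0, 760]) cube([104, 941, 62]);
translate([0, 100, 0]) rotate([0, atan2(171, 760), 0]) cube([44, 60, 779]);
translate([446, 100, 0]) mirror([1, 0, 0]) rotate([0, atan2(171, 760), 0]) cube([44, 60, 779]);
translate([0, 781, 0]) rotate([0, atan2(171, 760), 0]) cube([44, 60, 779]);
translate([446, 781, 0]) mirror([1, 0, 0]) rotate([0, atan2(171, 760), 0]) cube([44, 60, 779]);


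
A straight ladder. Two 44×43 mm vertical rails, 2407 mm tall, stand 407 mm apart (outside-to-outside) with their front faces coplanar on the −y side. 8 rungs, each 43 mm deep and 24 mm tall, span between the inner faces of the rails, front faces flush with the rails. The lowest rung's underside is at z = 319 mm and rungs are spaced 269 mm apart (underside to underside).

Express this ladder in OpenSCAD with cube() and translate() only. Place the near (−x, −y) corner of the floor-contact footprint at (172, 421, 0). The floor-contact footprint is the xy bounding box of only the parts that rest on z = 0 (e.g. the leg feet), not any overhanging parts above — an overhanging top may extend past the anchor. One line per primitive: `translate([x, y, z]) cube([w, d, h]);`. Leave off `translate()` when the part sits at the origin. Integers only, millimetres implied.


translate([172, 421, 0]) cube([44, 43, 2407]);
translate([535, 421, 0]) cube([44, 43, 2407]);
translate([216, 421, 319]) cube([319, 43, 24]);
translate([216, 421, 588]) cube([319, 43, 24]);
translate([216, 421, 857]) cube([319, 43, 24]);
translate([216, 421, 1126]) cube([319, 43, 24]);
translate([216, 421, 1395]) cube([319, 43, 24]);
translate([216, 421, 1664]) cube([319, 43, 24]);
translate([216, 421, 1933]) cube([319, 43, 24]);
translate([216, 421, 2202]) cube([319, 43, 24]);


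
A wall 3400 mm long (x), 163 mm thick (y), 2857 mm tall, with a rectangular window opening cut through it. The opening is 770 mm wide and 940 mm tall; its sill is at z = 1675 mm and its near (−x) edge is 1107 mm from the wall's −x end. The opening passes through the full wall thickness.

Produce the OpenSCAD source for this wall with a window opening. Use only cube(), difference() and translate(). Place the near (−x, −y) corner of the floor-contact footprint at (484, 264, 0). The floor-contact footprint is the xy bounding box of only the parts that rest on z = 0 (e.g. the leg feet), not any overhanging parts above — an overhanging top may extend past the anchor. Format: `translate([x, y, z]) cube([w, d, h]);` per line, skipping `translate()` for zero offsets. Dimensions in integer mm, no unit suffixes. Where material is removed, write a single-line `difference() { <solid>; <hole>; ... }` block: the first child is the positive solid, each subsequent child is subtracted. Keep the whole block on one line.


difference() { translate([484, 264, 0]) cube([3400, 163, 2857]); translate([1591, 264, 1675]) cube([770, 163, 940]); }


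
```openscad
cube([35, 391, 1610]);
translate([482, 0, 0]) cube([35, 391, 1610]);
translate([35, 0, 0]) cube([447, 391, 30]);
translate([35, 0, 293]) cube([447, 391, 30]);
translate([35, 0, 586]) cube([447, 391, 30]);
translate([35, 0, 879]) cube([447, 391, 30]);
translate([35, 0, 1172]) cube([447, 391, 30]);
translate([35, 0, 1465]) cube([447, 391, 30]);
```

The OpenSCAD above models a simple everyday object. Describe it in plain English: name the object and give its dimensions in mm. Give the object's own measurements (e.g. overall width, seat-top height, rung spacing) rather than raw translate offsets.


An open bookshelf. Two side panels, each 35 mm thick, 391 mm deep and 1610 mm tall, stand 517 mm apart (outside-to-outside). Between them sit 6 shelves, each 30 mm thick and 391 mm deep, spanning the full gap between the sides. The bottom shelf rests on the floor (its underside at z = 0) and the clear gap between one shelf's top and the next shelf's underside is 263 mm.


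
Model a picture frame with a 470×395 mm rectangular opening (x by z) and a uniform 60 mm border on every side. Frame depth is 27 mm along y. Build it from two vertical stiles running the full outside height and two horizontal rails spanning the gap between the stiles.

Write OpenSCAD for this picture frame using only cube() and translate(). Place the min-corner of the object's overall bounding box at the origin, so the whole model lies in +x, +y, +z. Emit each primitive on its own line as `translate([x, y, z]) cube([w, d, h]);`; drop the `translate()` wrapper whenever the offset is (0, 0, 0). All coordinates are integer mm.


cube([60, 27, 515]);
translate([530, 0, 0]) cube([60, 27, 515]);
translate([60, 0, 0]) cube([470, 27, 60]);
translate([60, 0, 455]) cube([470, 27, 60]);


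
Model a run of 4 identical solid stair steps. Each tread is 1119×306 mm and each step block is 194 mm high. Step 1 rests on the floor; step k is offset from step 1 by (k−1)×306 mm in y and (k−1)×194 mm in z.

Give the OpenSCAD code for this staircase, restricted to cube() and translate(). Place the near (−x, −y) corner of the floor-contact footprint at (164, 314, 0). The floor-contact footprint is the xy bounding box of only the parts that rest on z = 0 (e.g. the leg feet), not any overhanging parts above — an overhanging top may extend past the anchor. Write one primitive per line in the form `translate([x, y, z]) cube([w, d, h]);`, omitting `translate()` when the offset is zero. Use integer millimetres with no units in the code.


translate([164, 314, 0]) cube([1119, 306, 194]);
translate([164, 620, 194]) cube([1119, 306, 194]);
translate([164, 926, 388]) cube([1119, 306, 194]);
translate([164, 1232, 582]) cube([1119, 306, 194]);


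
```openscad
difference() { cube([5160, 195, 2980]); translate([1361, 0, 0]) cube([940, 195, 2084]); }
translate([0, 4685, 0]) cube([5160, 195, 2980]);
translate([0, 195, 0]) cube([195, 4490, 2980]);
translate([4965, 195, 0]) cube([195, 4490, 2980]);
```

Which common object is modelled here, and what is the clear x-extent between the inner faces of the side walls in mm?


A single room. The interior width is 4770 mm.

Four walls enclosing a rectangle with a door in the front wall — a room. Outside width 5160 minus two 195 mm walls gives 4770 mm.


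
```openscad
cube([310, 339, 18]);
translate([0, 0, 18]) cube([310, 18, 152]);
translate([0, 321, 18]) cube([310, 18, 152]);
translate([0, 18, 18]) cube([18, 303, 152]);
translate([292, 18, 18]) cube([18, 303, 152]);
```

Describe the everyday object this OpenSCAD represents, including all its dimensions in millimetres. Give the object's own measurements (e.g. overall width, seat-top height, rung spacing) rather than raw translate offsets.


An open-topped rectangular box: outside dimensions 310×339×170 mm, with a uniform wall and base thickness of 18 mm. The base is a full 310×339 slab on the floor; four walls sit on top of the base. The front and back walls (the −y and +y sides) span the full width; the two side walls fit between them.


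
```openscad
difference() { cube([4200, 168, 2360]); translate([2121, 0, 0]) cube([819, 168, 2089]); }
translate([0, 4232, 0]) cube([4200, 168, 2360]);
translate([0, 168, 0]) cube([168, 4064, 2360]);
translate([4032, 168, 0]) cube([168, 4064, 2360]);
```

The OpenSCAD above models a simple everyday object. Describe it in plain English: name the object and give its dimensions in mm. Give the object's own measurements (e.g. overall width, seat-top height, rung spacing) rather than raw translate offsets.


A single room: four walls, each 2360 mm tall and 168 mm thick, enclosing an outside footprint 4200×4400 mm (x × y), no floor or roof. The front and back walls (−y and +y sides) run the full x-width; the side walls fit between their inner faces. A door opening 819 mm wide and 2089 mm tall is cut through the front wall from the floor up, its −x edge 2121 mm from the wall's −x end.


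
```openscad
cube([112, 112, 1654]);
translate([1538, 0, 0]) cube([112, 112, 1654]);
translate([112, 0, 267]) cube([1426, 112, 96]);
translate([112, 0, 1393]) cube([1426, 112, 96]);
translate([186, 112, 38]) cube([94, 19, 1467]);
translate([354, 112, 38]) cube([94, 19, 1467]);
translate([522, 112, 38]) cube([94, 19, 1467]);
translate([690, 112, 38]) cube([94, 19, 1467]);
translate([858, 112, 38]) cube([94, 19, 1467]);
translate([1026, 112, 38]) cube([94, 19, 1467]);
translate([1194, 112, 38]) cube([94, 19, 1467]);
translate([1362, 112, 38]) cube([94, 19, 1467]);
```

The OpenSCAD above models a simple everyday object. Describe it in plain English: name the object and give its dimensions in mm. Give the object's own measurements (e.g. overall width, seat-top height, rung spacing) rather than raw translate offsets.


A fence section. Two 112×112 mm posts, 1654 mm tall, stand on the floor with a clear span of 1426 mm between their inner faces. Two horizontal rails of 112×96 mm section span the gap between the posts with their undersides at z = 267 mm and z = 1393 mm, flush with the posts' −y face. 8 pickets, each 94 mm wide, 19 mm thick and 1467 mm tall, are fixed to the +y face of the rails with their bottoms at z = 38 mm, spaced across the span with a 74 mm gap after the −x post and between neighbouring pickets, with 82 mm left before the +x post.
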